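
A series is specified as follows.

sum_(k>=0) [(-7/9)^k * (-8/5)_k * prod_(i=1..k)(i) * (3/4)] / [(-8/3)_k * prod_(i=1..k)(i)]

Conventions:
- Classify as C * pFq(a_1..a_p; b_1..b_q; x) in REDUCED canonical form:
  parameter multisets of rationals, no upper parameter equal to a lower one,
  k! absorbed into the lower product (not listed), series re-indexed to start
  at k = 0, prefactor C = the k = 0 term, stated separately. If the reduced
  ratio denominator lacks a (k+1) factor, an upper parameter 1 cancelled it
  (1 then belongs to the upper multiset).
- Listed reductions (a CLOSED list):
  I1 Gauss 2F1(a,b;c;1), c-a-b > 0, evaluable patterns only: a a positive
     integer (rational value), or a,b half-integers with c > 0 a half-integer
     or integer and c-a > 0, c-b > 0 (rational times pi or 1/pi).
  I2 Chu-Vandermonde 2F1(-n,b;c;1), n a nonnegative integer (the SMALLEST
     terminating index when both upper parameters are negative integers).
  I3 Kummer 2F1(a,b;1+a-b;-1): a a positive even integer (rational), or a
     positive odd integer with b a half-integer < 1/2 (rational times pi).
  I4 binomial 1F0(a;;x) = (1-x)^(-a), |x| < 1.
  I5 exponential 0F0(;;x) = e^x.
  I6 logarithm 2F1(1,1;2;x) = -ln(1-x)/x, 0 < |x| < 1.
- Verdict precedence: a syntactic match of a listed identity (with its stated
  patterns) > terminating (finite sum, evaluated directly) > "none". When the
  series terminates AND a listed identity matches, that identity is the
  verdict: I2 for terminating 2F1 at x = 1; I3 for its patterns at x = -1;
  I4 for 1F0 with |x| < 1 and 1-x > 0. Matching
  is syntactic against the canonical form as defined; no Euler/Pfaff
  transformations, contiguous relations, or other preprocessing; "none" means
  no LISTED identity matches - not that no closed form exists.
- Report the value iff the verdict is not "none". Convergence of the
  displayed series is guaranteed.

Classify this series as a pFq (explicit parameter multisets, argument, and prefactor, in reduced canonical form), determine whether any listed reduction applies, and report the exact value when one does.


Prefactor 3/4, argument -7/9: 2F1 with upper {-8/5, 1} over lower {-8/3}. Verdict: none - at argument -7/9 the multisets {-8/5, 1} ; {-8/3} match no listed identity.

Key step: from the first term 3/4: the running product (C = 3/4) telescopes to a rising factorial.
Ratio: r(k) = (-7/9) * (k-8/5) (k+1) / [(k-8/3) (k+1)] ; factor over Q: parameters, x = (-7/9), and C = 3/4.


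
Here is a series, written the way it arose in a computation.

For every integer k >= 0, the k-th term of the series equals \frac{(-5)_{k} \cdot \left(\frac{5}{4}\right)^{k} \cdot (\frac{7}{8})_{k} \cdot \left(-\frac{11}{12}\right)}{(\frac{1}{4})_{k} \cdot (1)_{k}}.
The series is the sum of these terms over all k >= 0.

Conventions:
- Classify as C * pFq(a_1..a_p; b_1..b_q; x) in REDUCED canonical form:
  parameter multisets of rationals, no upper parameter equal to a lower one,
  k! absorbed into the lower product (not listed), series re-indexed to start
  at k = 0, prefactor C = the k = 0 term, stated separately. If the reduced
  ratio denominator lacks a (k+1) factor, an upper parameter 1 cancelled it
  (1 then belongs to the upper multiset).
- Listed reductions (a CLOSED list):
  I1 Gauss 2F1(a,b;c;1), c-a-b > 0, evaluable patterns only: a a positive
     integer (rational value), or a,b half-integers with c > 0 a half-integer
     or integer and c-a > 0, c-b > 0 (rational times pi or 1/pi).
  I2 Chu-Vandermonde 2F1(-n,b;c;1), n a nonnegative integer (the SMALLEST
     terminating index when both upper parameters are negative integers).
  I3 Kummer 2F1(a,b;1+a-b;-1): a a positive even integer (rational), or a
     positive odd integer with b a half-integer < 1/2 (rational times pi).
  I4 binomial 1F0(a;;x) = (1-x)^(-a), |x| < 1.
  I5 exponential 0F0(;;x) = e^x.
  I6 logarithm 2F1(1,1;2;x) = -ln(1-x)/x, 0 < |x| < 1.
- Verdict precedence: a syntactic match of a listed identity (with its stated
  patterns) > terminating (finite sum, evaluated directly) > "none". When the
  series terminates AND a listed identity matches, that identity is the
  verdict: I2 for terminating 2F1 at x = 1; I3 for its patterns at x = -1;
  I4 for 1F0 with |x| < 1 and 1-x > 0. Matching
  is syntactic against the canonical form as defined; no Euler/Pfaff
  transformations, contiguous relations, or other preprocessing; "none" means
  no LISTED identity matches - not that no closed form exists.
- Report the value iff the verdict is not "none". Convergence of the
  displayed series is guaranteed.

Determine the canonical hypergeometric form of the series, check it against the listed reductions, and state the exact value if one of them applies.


Structural cue: x = \frac{5}{4} and (1)_k (prefactor -11/12) is k! itself.
Term ratio: r(k) = \frac{5}{4} * (k-5) (k+\frac{7}{8}) / [(k+\frac{1}{4}) (k+1)] - rational; roots negated = parameters, x = \frac{5}{4}, C = -\frac{11}{12}.

The series (x = \frac{5}{4}) is 2F1: upper {-5, \frac{7}{8}}, lower {\frac{1}{4}}, prefactor -\frac{11}{12}. Verdict: terminating - the sum ends at index 5 because -5 is a negative integer; exact evaluation follows. Its exact value is \frac{54475751}{260702208}.


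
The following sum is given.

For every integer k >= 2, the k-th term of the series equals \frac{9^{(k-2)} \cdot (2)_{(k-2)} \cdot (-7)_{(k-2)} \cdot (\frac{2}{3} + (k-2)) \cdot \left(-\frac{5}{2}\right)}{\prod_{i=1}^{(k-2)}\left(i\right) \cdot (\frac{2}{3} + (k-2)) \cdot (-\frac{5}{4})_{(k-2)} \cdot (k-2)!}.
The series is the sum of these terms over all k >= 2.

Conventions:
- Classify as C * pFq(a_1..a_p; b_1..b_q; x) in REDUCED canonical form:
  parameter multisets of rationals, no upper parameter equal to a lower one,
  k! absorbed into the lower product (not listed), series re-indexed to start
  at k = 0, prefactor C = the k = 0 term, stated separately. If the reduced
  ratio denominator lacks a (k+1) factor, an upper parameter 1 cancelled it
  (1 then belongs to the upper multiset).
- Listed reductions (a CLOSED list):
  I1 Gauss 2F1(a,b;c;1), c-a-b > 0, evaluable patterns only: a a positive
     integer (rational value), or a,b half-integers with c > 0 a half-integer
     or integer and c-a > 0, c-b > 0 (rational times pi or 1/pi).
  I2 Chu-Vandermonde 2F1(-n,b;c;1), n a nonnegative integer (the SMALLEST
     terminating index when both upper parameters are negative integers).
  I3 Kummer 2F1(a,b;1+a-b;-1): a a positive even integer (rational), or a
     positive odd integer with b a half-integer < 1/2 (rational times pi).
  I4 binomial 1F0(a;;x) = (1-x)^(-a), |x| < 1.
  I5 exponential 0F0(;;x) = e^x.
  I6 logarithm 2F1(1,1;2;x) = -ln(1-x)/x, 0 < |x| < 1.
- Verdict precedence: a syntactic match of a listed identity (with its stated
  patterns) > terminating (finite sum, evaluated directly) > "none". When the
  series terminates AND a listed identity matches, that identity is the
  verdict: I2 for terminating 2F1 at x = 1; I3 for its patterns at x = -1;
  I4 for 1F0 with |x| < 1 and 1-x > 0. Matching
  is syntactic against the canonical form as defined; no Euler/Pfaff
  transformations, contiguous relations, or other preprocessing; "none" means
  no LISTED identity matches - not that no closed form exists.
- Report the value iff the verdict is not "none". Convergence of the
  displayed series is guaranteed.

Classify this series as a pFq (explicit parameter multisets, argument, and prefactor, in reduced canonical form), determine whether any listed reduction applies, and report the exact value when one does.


The series (x = 9) is 2F2: upper {-7, 2}, lower {-\frac{5}{4}, 1}, prefactor -\frac{5}{2}. Verdict: terminating at k = 7: the factor (-7)_k kills every later term; summing the 8 survivors is exact. Its exact value is -\frac{1319729687}{14630}.

Structural cue: t_0 being -\frac{5}{2}, striking the common factor k + 2/3 reduces the term (C = -5/2, x = 9).
Step ratio: r(k) = 9 * (k-7) (k+2) / [(k-\frac{5}{4}) (k+1) (k+1)] ; factor over Q: parameters, x = 9, and C = -\frac{5}{2}.


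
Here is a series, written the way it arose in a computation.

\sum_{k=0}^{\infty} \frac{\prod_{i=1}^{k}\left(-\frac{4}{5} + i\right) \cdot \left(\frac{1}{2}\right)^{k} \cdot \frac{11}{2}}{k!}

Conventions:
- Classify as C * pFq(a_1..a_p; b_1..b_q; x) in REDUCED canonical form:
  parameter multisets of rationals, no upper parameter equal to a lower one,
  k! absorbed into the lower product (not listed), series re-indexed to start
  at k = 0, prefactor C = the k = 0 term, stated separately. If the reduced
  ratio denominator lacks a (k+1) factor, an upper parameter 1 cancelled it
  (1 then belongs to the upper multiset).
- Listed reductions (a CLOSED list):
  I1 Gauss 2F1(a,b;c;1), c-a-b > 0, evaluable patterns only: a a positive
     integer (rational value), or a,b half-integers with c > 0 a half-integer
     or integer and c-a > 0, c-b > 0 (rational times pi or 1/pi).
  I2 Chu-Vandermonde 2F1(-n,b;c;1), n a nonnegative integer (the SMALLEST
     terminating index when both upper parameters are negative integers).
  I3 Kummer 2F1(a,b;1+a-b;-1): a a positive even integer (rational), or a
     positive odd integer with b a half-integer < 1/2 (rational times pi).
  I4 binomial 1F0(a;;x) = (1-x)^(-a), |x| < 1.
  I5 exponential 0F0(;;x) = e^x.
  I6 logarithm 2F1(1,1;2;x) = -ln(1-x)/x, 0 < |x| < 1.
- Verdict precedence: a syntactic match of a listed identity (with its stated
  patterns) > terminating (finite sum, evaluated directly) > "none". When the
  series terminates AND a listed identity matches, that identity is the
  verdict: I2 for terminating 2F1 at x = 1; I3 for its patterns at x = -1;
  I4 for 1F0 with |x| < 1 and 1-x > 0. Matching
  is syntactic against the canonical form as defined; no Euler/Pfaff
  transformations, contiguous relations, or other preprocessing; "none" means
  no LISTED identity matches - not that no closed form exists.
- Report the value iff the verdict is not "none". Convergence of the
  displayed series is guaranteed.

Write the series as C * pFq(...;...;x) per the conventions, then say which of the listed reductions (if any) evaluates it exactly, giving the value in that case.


Structural cue: from the first term \frac{11}{2}: the running product (C = 11/2, x = 1/2) telescopes to a rising factorial.
Adjacent-term ratio: r(k) = \frac{1}{2} * (k+\frac{1}{5}) / [(k+1)] - rational in k, leading ratio \frac{1}{2}; with t_0 = \frac{11}{2}, classification follows.

Prefactor \frac{11}{2}, argument \frac{1}{2}: 1F0 with upper {\frac{1}{5}} over lower {-}. Verdict (x = \frac{1}{2}): the binomial series (I4) applies (the 1F0 binomial series: exponent -1/5, x = \frac{1}{2}). Its exact value is \frac{11}{2} \cdot \left(\frac{1}{2}\right)^{-\frac{1}{5}}.


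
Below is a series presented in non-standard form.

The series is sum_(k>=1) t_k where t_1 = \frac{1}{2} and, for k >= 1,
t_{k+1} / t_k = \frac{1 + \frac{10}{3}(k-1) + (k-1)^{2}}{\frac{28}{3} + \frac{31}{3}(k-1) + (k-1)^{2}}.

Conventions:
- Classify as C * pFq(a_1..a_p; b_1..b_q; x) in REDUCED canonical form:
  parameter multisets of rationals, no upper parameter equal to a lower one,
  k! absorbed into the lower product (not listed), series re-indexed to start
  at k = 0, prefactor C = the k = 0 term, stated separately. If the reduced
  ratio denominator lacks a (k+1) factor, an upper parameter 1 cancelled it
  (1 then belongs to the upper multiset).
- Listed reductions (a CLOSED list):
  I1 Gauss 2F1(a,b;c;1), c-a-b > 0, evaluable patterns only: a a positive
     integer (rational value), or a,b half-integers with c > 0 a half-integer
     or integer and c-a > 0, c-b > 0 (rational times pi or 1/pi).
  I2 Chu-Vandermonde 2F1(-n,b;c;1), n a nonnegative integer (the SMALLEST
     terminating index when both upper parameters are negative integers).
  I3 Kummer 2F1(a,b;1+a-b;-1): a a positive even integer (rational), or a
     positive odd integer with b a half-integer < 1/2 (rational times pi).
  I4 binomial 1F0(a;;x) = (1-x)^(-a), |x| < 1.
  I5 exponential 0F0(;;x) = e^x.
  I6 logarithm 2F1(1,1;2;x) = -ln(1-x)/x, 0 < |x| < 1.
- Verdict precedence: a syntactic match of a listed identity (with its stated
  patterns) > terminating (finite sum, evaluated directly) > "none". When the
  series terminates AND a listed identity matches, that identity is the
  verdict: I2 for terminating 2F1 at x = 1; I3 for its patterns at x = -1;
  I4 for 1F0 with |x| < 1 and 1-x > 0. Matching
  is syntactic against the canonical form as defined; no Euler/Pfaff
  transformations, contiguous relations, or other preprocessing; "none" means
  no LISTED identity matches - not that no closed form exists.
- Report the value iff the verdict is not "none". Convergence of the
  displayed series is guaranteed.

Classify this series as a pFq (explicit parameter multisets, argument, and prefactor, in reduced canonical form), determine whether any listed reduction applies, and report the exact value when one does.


Key observation: t_0 = \frac{1}{2} here, and factor the ratio over Q (C = 1/2, x = 1): negated roots = parameters.
Step ratio: r(k) = 1 * (k+\frac{1}{3}) (k+3) / [(k+\frac{28}{3}) (k+1)] - poly over poly, x = 1 from leading terms; C = \frac{1}{2} at k = 0.

Reduced: x = 1, 2F1, upper = {\frac{1}{3}, 3}, lower = {\frac{28}{3}}, C = \frac{1}{2}. Verdict: the Gauss summation I1 fires (x = 1: the Gamma ratio telescopes since c-a-b = 6 > 0 and a = 3 in Z>0). Its exact value is \frac{5225}{9072}.


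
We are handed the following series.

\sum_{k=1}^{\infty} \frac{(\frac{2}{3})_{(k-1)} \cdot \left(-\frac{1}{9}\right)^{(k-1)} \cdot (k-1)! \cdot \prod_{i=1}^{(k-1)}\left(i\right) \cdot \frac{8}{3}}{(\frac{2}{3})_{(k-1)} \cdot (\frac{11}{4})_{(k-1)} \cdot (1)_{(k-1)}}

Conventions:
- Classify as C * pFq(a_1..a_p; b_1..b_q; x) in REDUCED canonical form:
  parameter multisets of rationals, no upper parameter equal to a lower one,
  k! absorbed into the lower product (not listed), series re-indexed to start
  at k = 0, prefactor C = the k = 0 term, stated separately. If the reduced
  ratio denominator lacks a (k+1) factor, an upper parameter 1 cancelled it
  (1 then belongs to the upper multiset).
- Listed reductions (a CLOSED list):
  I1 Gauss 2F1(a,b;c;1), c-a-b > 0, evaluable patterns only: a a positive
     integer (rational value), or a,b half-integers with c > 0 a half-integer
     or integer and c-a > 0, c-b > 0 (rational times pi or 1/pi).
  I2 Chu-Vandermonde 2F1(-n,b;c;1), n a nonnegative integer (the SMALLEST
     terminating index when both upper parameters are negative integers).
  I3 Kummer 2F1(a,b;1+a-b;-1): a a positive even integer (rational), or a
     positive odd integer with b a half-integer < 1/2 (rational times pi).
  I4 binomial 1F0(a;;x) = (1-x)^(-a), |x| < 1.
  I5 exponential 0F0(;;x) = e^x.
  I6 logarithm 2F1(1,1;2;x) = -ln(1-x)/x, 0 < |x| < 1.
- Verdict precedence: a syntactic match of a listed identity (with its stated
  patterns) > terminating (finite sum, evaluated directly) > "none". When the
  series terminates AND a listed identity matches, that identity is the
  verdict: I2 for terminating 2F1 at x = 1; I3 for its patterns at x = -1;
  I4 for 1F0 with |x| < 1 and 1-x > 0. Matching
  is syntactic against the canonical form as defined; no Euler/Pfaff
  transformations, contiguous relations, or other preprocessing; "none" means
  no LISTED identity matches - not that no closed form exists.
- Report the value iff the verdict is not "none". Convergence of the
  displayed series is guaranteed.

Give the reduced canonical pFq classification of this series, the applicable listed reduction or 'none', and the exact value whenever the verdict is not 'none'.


At argument -\frac{1}{9}: a 2F1 with upper {1, 1}, lower {\frac{11}{4}}, scaled by C = \frac{8}{3}. Verdict: none - at argument -\frac{1}{9} the multisets {1, 1} ; {\frac{11}{4}} match no listed identity.

The tell: t_0 = \frac{8}{3} here, and (1)_k (C = 8/3) is k! itself.
Ratio: r(k) = -\frac{1}{9} * (k+1) (k+1) / [(k+\frac{11}{4}) (k+1)] - rational in k, leading ratio -\frac{1}{9}; with t_0 = \frac{8}{3}, classification follows.


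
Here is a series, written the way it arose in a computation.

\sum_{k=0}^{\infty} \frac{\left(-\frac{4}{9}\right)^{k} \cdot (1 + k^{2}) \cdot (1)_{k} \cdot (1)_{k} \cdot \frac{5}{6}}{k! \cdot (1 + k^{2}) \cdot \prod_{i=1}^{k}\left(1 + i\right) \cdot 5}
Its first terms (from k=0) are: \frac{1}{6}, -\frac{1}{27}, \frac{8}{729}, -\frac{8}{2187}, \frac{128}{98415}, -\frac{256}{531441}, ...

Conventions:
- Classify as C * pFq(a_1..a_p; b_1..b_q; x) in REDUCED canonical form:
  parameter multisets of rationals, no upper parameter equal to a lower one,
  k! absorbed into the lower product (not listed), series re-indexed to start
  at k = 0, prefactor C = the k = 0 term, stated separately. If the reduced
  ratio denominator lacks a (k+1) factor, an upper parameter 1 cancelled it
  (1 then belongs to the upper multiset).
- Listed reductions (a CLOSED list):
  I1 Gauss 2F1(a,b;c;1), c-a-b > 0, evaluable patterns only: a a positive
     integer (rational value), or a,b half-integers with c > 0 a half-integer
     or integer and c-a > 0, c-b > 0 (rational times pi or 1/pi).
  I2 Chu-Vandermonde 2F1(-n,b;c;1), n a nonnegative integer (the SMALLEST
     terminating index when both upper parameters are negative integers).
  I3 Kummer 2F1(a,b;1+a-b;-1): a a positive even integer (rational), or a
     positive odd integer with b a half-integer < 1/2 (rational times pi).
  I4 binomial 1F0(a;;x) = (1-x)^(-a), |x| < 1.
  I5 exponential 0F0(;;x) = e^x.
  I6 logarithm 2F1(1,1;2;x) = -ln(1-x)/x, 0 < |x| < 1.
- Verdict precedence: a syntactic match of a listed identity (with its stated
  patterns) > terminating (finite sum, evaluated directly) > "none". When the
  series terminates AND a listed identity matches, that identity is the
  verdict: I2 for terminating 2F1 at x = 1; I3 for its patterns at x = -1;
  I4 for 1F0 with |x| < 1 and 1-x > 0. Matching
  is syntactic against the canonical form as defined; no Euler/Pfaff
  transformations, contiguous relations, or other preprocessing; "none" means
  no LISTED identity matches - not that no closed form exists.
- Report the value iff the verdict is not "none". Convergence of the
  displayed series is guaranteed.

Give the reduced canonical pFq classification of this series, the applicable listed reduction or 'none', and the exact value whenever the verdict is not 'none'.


At argument -\frac{4}{9}: a 2F1 with upper {1, 1}, lower {2}, scaled by C = \frac{1}{6}. Verdict: this is logarithm (I6) (the logarithm: parameters (1,1;2), x = -\frac{4}{9}). Its exact value is \frac{3}{8} \cdot \ln\left(\frac{13}{9}\right).

Structural cue: x = -\frac{4}{9} and the lower running product (C = 1/6) is a rising factorial.
Consecutive-term ratio: r(k) = -\frac{4}{9} * (k+1) (k+1) / [(k+2) (k+1)] - poly over poly, x = -\frac{4}{9} from leading terms; C = \frac{1}{6} at k = 0.


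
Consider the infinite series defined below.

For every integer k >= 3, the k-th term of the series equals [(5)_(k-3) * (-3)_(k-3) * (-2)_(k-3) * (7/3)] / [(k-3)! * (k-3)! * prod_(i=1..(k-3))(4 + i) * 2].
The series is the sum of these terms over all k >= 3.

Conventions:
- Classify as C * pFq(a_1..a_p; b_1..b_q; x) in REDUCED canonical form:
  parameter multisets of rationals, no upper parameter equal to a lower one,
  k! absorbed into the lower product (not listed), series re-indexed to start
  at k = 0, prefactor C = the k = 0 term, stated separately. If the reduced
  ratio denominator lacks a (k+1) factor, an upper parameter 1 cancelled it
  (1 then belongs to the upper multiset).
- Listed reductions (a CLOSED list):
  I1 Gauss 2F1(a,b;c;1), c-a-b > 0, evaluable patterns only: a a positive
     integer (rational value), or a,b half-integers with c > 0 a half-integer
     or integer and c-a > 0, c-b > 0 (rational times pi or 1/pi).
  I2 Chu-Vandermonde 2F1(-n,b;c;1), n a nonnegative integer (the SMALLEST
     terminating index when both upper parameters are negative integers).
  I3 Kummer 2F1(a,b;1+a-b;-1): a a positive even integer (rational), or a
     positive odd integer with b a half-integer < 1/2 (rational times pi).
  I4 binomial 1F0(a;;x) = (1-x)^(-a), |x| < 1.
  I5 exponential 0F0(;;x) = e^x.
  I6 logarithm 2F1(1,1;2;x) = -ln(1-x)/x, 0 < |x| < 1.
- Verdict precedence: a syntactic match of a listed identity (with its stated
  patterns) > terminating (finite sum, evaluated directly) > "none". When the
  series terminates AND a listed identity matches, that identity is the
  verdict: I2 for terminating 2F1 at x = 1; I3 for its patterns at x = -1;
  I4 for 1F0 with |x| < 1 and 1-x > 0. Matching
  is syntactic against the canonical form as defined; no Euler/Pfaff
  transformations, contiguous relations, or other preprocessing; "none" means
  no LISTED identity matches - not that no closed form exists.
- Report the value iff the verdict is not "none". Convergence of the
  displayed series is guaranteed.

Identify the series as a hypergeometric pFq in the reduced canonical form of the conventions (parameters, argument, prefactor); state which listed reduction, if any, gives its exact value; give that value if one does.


Canonical form: C = 7/6 times 2F1 with upper {-3, -2}, lower {1}, x = 1. Verdict: this is Chu-Vandermonde (I2) (terminating 2F1 at x = 1 with n = 2, b = -3, c = 1). Sum: 35/3.

Key step: t_0 being 7/6, the denominator's factorial ratio (C = 7/6, x = 1) is a lower Pochhammer.
Term ratio: r(k) = 1 * (k-3) (k-2) / [(k+1) (k+1)] - rational in k. x = 1; t_0 = 7/6; negate the roots.


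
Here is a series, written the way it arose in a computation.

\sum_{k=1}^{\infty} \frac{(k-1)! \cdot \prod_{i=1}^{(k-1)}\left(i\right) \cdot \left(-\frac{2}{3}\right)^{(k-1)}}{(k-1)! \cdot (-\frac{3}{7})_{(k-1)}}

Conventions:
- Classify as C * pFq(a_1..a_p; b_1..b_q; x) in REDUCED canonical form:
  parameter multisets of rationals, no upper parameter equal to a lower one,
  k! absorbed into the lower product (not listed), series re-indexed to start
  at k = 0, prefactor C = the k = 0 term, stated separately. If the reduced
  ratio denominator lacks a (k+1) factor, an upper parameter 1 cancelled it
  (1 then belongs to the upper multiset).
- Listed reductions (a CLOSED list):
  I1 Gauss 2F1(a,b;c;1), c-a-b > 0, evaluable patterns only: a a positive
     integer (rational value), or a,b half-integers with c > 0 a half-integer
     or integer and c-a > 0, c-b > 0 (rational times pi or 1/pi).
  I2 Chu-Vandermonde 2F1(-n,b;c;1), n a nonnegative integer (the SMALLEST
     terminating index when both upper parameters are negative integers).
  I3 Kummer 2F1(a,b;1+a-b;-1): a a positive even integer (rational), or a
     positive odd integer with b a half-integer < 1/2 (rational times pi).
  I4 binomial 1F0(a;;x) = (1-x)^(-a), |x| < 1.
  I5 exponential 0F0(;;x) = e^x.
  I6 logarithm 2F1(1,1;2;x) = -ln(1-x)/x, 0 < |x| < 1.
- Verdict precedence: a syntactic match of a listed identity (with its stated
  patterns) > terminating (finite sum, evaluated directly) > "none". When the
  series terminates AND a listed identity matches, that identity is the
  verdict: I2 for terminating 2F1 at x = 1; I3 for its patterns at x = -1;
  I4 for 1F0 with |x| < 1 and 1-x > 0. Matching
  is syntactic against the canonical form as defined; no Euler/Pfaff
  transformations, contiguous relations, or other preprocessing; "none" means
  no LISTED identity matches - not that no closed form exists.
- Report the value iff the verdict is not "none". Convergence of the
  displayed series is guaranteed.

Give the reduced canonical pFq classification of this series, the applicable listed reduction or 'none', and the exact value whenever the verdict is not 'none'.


Key step: with t_0 = 1, the factorial ratio (C = 1, x = -2/3) (k+a-1)!/(a-1)! is a rising factorial (a)_k.
Term ratio: r(k) = -\frac{2}{3} * (k+1) (k+1) / [(k-\frac{3}{7}) (k+1)] - rational in k. x = -\frac{2}{3}; t_0 = 1; negate the roots.

Prefactor 1, argument -\frac{2}{3}: 2F1 with upper {1, 1} over lower {-\frac{3}{7}}. Verdict: no listed reduction: x = -\frac{2}{3} and upper {1, 1} fail every I1-I6 pattern.


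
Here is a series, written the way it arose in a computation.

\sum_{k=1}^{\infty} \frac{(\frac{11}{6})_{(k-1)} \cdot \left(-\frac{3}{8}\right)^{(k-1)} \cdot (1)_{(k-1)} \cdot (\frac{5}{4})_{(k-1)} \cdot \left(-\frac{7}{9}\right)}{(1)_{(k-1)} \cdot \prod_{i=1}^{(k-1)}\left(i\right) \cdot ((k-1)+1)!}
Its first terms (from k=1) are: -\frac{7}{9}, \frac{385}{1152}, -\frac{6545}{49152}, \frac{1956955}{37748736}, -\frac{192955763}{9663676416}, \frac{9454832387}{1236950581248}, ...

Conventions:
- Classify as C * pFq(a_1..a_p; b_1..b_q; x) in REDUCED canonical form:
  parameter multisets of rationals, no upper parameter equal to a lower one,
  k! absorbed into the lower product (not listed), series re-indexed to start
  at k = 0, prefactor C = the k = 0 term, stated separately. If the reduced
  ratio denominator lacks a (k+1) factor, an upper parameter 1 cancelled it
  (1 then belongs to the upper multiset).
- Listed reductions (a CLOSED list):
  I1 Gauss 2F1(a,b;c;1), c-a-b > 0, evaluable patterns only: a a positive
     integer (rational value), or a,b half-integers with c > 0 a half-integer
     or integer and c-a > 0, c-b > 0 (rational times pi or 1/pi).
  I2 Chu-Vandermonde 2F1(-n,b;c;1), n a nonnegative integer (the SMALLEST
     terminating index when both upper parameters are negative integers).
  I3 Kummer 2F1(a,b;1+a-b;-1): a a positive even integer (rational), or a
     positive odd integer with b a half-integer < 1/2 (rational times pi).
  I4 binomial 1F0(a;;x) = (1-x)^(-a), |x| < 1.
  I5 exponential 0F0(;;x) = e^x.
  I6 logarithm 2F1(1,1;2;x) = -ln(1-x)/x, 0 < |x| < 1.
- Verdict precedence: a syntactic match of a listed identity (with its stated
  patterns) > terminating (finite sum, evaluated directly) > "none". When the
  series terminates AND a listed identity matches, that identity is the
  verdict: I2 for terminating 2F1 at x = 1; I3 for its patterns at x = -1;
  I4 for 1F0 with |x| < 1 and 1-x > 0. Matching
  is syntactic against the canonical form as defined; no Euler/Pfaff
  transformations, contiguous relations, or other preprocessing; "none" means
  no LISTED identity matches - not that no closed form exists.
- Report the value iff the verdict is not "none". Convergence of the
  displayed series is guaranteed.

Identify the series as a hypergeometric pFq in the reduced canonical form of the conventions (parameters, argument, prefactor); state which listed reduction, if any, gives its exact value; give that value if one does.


This is -\frac{7}{9} * 2F1(\frac{5}{4}, \frac{11}{6}; 2; -\frac{3}{8}) in reduced canonical form. Verdict: none here - no I1-I6 shape fits x = -\frac{3}{8} with lower {2}.

The tell: with t_0 = -\frac{7}{9}, the parameter 1 appears in both the upper and lower lists and cancels.
Adjacent-term ratio: r(k) = -\frac{3}{8} * (k+\frac{5}{4}) (k+\frac{11}{6}) / [(k+2) (k+1)] - rational in k. x = -\frac{3}{8}; t_0 = -\frac{7}{9}; negate the roots.


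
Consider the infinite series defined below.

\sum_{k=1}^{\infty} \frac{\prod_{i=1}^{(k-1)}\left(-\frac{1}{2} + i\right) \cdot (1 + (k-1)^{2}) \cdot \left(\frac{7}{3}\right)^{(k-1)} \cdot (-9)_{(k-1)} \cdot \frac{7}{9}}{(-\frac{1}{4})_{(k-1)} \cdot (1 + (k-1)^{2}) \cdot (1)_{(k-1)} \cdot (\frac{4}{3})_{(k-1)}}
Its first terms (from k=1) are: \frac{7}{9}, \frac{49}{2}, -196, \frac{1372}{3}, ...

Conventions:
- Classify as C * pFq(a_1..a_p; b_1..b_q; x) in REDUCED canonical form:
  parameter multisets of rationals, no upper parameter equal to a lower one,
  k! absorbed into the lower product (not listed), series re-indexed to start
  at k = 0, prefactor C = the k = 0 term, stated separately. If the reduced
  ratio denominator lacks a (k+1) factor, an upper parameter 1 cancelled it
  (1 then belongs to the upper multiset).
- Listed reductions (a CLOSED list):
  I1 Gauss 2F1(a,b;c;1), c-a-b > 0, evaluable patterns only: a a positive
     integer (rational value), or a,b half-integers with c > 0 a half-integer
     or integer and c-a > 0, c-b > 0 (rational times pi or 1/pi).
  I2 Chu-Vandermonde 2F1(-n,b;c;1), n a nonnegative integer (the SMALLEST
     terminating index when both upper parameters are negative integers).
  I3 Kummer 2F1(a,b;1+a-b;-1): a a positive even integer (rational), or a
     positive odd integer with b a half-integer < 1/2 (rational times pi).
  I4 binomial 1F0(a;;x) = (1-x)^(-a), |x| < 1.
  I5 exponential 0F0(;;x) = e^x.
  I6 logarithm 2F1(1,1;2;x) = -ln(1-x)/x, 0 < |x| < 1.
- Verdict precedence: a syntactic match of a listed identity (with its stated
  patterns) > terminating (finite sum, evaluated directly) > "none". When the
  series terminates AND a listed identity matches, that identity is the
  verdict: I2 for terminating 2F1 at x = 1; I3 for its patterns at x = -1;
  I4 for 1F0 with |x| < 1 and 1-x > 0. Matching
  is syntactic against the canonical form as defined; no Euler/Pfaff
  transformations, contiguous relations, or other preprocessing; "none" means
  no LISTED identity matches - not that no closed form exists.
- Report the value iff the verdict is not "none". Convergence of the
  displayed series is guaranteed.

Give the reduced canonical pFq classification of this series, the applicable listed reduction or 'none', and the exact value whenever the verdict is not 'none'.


At argument \frac{7}{3}: a 2F2 with upper {-9, \frac{1}{2}}, lower {-\frac{1}{4}, \frac{4}{3}}, scaled by C = \frac{7}{9}. Verdict: terminating - upper -9 stops the sum at k = 9; the 10 terms are added exactly. Exact value: \frac{154653478847}{49689718650}.

The tell: x = \frac{7}{3} and (1)_k (C = 7/9, x = 7/3) is k! itself.
Consecutive-term ratio: r(k) = \frac{7}{3} * (k-9) (k+\frac{1}{2}) / [(k-\frac{1}{4}) (k+\frac{4}{3}) (k+1)] - rational; roots negated = parameters, x = \frac{7}{3}, C = \frac{7}{9}.


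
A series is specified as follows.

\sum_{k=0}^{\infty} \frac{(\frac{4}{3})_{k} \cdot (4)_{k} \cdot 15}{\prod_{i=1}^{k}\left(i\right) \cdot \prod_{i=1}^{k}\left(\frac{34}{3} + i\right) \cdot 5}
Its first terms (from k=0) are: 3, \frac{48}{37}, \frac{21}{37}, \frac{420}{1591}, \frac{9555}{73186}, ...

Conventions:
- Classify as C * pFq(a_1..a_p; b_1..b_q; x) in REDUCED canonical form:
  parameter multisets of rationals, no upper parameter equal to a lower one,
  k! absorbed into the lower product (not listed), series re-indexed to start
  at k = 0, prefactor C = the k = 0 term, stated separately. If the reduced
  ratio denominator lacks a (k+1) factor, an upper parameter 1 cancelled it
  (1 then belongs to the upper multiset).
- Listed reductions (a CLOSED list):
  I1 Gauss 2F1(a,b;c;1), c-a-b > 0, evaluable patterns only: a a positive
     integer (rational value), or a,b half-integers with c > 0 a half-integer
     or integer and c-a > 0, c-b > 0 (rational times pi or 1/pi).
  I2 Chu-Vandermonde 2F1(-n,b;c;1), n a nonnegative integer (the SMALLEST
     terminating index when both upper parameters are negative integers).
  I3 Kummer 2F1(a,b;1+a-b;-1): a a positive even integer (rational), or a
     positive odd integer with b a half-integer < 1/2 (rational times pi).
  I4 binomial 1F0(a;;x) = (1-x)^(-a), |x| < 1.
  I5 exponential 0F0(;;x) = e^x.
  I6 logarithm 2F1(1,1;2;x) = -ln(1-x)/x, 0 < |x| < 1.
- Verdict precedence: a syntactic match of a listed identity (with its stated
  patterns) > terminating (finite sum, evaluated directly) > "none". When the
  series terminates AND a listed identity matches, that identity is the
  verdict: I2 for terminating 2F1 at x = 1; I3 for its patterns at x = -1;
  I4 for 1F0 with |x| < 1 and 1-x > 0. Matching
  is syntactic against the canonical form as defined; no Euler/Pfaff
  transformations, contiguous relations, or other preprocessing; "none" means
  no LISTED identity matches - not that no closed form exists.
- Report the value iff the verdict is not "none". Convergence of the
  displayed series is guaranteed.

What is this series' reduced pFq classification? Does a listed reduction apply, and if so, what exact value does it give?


This is 3 * 2F1(\frac{4}{3}, 4; \frac{37}{3}; 1) in reduced canonical form. Verdict at x = 1: Gauss's theorem (I1) matches (x = 1: the Gamma ratio telescopes since c-a-b = 7 > 0 and a = 4 in Z>0). Hence: \frac{2635}{486}.

Key observation: with t_0 = 3, the product of the first k integers (prefactor 3) is k!.
Consecutive-term ratio: r(k) = 1 * (k+\frac{4}{3}) (k+4) / [(k+\frac{37}{3}) (k+1)] ; factor over Q: parameters, x = 1, and C = 3.


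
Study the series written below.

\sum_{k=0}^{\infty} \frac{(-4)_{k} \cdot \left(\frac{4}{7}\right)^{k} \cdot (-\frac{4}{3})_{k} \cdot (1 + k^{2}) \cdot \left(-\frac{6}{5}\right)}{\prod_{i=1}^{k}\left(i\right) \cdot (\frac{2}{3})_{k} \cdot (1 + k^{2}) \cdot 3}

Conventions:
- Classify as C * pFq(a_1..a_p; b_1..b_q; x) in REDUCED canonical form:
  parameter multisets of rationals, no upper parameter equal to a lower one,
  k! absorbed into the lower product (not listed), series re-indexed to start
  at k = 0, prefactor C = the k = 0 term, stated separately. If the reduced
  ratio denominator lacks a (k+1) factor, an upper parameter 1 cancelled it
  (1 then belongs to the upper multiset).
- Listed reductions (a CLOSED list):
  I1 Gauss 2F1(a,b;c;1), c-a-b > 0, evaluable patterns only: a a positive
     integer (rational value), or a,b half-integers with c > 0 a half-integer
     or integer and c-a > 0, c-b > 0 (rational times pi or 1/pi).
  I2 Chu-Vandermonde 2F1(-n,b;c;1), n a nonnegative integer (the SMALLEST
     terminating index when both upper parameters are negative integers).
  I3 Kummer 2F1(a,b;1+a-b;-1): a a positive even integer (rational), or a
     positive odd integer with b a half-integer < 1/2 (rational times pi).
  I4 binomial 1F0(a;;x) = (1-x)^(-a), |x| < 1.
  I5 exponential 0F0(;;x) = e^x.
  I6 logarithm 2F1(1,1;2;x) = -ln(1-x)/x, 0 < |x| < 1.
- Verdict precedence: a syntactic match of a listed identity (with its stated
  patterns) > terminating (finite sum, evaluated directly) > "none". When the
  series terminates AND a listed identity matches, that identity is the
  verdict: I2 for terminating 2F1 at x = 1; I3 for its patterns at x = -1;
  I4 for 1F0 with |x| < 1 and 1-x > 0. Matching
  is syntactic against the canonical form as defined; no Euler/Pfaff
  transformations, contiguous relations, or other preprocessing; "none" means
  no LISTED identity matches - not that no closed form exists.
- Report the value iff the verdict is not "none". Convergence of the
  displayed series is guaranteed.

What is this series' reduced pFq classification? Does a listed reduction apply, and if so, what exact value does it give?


The tell: t_0 being -\frac{2}{5}, the constant factors (C = -2/5, x = 4/7) combine into one prefactor.
Ratio: r(k) = \frac{4}{7} * (k-4) (k-\frac{4}{3}) / [(k+\frac{2}{3}) (k+1)] - rational; roots negated = parameters, x = \frac{4}{7}, C = -\frac{2}{5}.

The series (x = \frac{4}{7}) is 2F1: upper {-4, -\frac{4}{3}}, lower {\frac{2}{3}}, prefactor -\frac{2}{5}. Verdict: terminating. (-4)_k vanishes past k = 4, leaving a 5-term sum, computed directly. Value: -\frac{1660014}{660275}.


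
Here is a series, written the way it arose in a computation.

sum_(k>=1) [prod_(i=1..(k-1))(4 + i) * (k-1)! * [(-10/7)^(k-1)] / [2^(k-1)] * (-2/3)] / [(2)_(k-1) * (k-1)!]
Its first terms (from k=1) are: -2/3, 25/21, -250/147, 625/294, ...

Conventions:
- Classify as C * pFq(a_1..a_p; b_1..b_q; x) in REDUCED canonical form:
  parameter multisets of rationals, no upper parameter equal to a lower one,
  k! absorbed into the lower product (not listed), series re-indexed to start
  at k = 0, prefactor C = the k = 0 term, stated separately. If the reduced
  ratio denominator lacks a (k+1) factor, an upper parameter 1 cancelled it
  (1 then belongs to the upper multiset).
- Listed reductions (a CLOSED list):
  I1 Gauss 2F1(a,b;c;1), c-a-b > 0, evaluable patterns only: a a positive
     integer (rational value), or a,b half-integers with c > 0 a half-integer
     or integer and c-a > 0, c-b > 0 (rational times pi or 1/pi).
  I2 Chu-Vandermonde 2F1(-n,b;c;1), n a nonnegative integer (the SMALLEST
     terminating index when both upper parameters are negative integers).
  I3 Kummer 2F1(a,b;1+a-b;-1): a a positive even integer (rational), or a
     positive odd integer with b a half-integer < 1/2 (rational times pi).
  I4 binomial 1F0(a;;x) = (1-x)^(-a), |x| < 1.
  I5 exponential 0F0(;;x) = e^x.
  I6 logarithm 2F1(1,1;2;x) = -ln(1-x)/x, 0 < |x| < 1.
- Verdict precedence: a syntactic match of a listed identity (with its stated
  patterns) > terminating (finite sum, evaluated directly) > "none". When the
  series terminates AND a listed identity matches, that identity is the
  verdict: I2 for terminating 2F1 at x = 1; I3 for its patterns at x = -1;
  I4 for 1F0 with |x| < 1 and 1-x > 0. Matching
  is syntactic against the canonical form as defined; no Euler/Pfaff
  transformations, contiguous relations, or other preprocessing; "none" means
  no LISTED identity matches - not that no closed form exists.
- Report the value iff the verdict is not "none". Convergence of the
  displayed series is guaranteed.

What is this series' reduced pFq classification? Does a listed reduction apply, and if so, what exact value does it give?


At argument -5/7: a 2F1 with upper {1, 5}, lower {2}, scaled by C = -2/3. Verdict: none - at argument -5/7 the multisets {1, 5} ; {2} match no listed identity.

The tell: t_0 = -2/3 here, and the factorial ratio (prefactor -2/3) (k+a-1)!/(a-1)! is a rising factorial (a)_k.
Step ratio: r(k) = (-5/7) * (k+1) (k+5) / [(k+2) (k+1)] - rational in k, leading ratio (-5/7); with t_0 = -2/3, classification follows.


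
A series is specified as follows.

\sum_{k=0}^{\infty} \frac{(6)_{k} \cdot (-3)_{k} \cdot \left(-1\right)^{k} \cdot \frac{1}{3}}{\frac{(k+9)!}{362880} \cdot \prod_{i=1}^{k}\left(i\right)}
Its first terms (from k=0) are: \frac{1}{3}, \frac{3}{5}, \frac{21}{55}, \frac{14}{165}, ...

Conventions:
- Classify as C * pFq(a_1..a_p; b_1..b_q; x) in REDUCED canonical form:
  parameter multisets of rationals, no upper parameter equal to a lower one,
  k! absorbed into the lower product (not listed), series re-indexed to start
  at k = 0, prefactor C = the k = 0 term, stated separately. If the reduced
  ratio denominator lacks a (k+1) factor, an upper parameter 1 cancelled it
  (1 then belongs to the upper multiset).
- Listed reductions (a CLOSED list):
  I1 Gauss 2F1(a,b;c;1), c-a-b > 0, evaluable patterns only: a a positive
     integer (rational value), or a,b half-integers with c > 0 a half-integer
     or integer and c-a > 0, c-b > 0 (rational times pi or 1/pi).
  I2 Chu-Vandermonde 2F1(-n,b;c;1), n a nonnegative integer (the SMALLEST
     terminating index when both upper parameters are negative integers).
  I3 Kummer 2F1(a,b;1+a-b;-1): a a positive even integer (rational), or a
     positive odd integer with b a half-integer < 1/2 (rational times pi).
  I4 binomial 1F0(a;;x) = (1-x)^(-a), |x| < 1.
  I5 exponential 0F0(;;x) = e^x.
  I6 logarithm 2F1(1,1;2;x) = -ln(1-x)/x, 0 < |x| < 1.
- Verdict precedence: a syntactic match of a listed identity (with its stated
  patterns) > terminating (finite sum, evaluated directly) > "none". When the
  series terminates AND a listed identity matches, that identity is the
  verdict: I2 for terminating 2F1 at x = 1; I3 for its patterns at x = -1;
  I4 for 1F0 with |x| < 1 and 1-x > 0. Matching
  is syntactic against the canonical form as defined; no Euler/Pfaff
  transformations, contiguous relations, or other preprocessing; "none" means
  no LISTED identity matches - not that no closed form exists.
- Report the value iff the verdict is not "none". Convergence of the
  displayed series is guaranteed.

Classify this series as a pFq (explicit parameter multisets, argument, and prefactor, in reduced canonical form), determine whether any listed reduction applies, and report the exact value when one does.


Key observation: t_0 being \frac{1}{3}, the product of the first k integers (C = 1/3) is k!.
Ratio: r(k) = -1 * (k-3) (k+6) / [(k+10) (k+1)] ; factor over Q: parameters, x = -1, and C = \frac{1}{3}.

At argument -1: a 2F1 with upper {-3, 6}, lower {10}, scaled by C = \frac{1}{3}. Verdict (x = -1): the Kummer evaluation I3 applies (x = -1; c = 10 equals 1+a-b for upper {-3, 6}: listed pattern). Sum: \frac{7}{5}.


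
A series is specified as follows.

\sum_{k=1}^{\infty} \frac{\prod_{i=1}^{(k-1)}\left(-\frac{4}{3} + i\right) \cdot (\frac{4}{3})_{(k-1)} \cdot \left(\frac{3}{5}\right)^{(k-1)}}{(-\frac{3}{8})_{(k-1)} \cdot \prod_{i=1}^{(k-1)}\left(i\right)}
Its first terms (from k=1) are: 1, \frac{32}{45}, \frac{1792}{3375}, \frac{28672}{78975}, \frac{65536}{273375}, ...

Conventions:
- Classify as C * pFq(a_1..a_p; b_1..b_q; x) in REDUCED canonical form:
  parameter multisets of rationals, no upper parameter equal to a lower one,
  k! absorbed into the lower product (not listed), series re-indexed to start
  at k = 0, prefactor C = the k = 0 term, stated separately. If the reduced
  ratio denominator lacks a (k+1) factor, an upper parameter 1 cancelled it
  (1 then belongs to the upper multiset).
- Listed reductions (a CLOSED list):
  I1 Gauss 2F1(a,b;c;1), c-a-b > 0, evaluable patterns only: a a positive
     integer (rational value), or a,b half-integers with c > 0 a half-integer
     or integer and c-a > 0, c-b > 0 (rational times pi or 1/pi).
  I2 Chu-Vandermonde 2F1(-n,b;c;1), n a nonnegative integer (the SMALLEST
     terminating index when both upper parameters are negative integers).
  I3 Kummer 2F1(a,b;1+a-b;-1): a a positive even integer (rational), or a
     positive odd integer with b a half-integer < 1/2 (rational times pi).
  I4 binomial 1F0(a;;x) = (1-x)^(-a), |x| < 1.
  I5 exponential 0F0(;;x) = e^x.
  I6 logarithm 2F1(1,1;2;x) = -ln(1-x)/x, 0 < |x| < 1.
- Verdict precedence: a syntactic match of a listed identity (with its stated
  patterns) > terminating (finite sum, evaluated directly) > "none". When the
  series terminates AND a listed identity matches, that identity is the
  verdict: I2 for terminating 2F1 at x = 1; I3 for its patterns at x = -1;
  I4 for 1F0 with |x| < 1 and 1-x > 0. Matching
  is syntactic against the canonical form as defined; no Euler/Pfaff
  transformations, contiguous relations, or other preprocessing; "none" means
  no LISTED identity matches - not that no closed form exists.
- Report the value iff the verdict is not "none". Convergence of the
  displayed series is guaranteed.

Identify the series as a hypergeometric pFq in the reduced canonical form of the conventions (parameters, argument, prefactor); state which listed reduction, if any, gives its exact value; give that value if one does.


Prefactor 1, argument \frac{3}{5}: 2F1 with upper {-\frac{1}{3}, \frac{4}{3}} over lower {-\frac{3}{8}}. Verdict: no listed reduction: x = \frac{3}{5} and upper {-\frac{1}{3}, \frac{4}{3}} fail every I1-I6 pattern.

The tell: t_0 being 1, the running product (C = 1) telescopes to a rising factorial.
Term ratio: r(k) = \frac{3}{5} * (k-\frac{1}{3}) (k+\frac{4}{3}) / [(k-\frac{3}{8}) (k+1)] - rational; roots negated = parameters, x = \frac{3}{5}, C = 1.
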